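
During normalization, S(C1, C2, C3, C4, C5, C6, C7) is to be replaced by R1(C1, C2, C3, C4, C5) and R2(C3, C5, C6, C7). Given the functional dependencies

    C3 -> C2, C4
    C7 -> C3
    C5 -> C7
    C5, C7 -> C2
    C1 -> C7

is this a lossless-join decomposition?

No

Common attributes: R1 ∩ R2 = {C3, C5}.
Closure of {C3, C5}: C3 → C2, C4 applies, adding C2, C4; C5 → C7 applies, adding C7. So (C3, C5)⁺ = {C2, C3, C4, C5, C7}.
The closure contains neither all of R1 = {C1, C2, C3, C4, C5} nor all of R2 = {C3, C5, C6, C7}, so the common attributes are not a superkey of either fragment. The join is lossy.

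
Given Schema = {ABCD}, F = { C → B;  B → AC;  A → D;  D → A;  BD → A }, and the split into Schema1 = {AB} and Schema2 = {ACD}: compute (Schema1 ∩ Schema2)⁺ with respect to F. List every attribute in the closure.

AD

Schema1 ∩ Schema2 = {A}.
A → D applies, adding D
Closure: {AD}.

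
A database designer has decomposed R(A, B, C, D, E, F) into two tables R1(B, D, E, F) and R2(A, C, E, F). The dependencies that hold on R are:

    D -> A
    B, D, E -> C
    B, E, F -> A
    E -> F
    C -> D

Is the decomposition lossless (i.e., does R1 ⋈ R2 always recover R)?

No

Common attributes: R1 ∩ R2 = {E, F}.
No dependency enlarges {E, F}, so (E, F)⁺ = {E, F}.
The closure contains neither all of R1 = {B, D, E, F} nor all of R2 = {A, C, E, F}, so the common attributes are not a superkey of either fragment. The join is lossy.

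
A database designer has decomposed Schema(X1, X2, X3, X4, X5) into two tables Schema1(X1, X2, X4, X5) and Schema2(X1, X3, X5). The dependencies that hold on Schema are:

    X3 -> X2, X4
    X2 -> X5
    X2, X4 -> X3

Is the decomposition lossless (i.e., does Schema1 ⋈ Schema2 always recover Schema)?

No

Common attributes: Schema1 ∩ Schema2 = {X1, X5}.
No dependency enlarges {X1, X5}, so (X1, X5)⁺ = {X1, X5}.
The closure contains neither all of Schema1 = {X1, X2, X4, X5} nor all of Schema2 = {X1, X3, X5}, so the common attributes are not a superkey of either fragment. The join is lossy.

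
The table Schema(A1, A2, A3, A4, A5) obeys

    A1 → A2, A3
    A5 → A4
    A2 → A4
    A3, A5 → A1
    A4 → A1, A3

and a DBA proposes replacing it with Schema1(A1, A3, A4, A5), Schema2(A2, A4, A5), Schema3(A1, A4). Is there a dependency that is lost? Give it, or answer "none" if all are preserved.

A1 → A2, A3: restricted closure across fragments reaches A2, A3.
A5 → A4 lies within Schema1.
A2 → A4 lies within Schema2.
A3, A5 → A1 lies within Schema1.
A4 → A1, A3 lies within Schema1.
Every dependency is enforceable on the fragments, so the decomposition is dependency-preserving.

none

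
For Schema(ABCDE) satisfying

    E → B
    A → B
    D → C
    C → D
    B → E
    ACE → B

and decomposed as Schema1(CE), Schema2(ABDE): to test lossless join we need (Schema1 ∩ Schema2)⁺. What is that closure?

BE

Schema1 ∩ Schema2 = {E}.
E → B applies, adding B
Closure: {BE}.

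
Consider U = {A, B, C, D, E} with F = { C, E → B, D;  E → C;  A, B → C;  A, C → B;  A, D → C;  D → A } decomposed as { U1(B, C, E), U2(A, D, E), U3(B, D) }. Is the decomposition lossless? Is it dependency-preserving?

lossless but not dependency-preserving

Lossless test (chase): Rows 1 and 2 agree on E; apply E→C and equate their C entries. Rows 2 and 3 agree on D; apply D→A and equate their A entries. Rows 1 and 2 agree on C, E; apply C, E→B, D and equate their B, D entries. Rows 2 and 3 agree on A, B; apply A, B→C and equate their C entries. Rows 1 and 2 agree on D; apply D→A and equate their A entries. Row 1 is now all distinguished symbols — the join is lossless.
Dependency preservation: the restricted closure of {A, B} across the fragments never reaches {C}, so A, B → C cannot be enforced without a join — not preserved.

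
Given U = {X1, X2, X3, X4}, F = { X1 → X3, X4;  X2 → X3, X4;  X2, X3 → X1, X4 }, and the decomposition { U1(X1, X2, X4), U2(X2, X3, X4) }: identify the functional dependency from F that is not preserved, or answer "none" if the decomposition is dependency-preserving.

X1 → X3, X4

Check X1 → X3, X4: no single fragment contains all of {X1, X3, X4}, and the restricted closure of {X1} across the fragments never reaches {X3, X4}.
X2 → X3, X4 is preserved.
X2, X3 → X1, X4 is preserved.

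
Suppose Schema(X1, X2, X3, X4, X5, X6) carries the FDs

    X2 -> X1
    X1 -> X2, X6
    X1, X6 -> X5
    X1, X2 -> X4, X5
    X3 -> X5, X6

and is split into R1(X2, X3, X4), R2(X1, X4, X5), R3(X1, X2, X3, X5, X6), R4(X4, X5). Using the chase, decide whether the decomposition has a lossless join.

Chase test. Columns are X1, X2, X3, X4, X5, X6; row i has aⱼ where attribute j ∈ Ri, else bᵢⱼ.
Initial tableau (one row per fragment):
  row 1: b11 a2 a3 a4 b15 b16
  row 2: a1 b22 b23 a4 a5 b26
  row 3: a1 a2 a3 b34 a5 a6
  row 4: b41 b42 b43 a4 a5 b46
Rows 1 and 3 agree on X2; apply X2→X1 and equate their X1 entries.
Rows 1 and 2 agree on X1; apply X1→X2, X6 and equate their X2, X6 entries.
Rows 1 and 3 agree on X1; apply X1→X2, X6 and equate their X2, X6 entries.
Rows 1 and 2 agree on X1, X6; apply X1, X6→X5 and equate their X5 entries.
Rows 1 and 3 agree on X1, X2; apply X1, X2→X4, X5 and equate their X4, X5 entries.
Row 1 is now all distinguished symbols — the join is lossless.

Yes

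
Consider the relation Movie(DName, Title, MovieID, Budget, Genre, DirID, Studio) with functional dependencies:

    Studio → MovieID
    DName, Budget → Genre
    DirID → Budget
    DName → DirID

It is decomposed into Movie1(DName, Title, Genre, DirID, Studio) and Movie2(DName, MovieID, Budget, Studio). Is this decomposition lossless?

Yes

Common attributes: Movie1 ∩ Movie2 = {DName, Studio}.
Closure of {DName, Studio}: Studio → MovieID applies, adding MovieID; DName → DirID applies, adding DirID; DirID → Budget applies, adding Budget; DName, Budget → Genre applies, adding Genre. So (DName, Studio)⁺ = {DName, MovieID, Budget, Genre, DirID, Studio}.
This closure contains every attribute of Movie2, so Movie1 ∩ Movie2 → Movie2. The join is lossless.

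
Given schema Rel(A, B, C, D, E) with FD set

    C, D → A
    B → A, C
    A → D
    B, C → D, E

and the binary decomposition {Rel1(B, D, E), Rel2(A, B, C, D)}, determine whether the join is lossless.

Yes

Common attributes: Rel1 ∩ Rel2 = {B, D}.
Closure of {B, D}: B → A, C applies, adding A, C; B, C → D, E applies, adding E. So (B, D)⁺ = {A, B, C, D, E}.
This closure contains every attribute of Rel1, so Rel1 ∩ Rel2 → Rel1. The join is lossless.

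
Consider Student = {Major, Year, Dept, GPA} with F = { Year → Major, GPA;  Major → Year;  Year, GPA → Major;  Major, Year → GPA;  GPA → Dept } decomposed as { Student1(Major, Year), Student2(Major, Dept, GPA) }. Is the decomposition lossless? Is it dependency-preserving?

Lossless test: (Major)⁺ = {Major, Year, Dept, GPA}, which contains all of one fragment — lossless.
Dependency preservation: Year → Major, GPA; Year, GPA → Major; Major, Year → GPA are not contained in any single fragment, but the restricted closure of each left-hand side across the fragments still reaches the right-hand side; the remaining FDs each lie inside some fragment. All dependencies are preserved.

lossless and dependency-preserving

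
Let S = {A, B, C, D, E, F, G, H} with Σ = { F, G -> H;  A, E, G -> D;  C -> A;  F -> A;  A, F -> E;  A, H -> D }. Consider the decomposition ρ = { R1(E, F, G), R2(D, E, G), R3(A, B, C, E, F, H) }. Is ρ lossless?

Chase test. Columns are A, B, C, D, E, F, G, H; row i has aⱼ where attribute j ∈ Ri, else bᵢⱼ.
Initial tableau (one row per fragment):
  row 1: b11 b12 b13 b14 a5 a6 a7 b18
  row 2: b21 b22 b23 a4 a5 b26 a7 b28
  row 3: a1 a2 a3 b34 a5 a6 b37 a8
Rows 1 and 3 agree on F; apply F→A and equate their A entries.
No row becomes fully distinguished — the join is lossy.

No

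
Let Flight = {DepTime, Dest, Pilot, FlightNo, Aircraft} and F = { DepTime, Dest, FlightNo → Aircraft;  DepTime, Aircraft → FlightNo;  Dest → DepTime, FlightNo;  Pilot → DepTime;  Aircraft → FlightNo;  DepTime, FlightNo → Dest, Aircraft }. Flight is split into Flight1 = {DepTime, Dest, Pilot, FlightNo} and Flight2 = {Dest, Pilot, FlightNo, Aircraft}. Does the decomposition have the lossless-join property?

Yes

Common attributes: Flight1 ∩ Flight2 = {Dest, Pilot, FlightNo}.
Closure of {Dest, Pilot, FlightNo}: Dest → DepTime, FlightNo applies, adding DepTime; DepTime, FlightNo → Dest, Aircraft applies, adding Aircraft. So (Dest, Pilot, FlightNo)⁺ = {DepTime, Dest, Pilot, FlightNo, Aircraft}.
This closure contains every attribute of Flight1, so Flight1 ∩ Flight2 → Flight1. The join is lossless.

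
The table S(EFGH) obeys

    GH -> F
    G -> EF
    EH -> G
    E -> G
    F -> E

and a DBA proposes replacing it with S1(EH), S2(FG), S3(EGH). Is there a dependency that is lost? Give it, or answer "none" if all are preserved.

GH → F: restricted closure across fragments reaches F.
G → EF: restricted closure across fragments reaches EF.
EH → G lies within S3.
E → G lies within S3.
F → E: restricted closure across fragments reaches E.
Every dependency is enforceable on the fragments, so the decomposition is dependency-preserving.

none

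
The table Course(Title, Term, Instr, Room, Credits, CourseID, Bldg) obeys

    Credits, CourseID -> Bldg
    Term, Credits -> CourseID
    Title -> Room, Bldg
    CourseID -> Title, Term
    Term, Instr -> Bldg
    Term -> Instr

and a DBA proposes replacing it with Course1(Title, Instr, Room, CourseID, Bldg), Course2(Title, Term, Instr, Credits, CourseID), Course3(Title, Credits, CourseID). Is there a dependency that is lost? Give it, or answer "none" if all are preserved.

Term, Instr -> Bldg

Check Term, Instr → Bldg: no single fragment contains all of {Term, Instr, Bldg}, and the restricted closure of {Term, Instr} across the fragments never reaches {Bldg}.
Credits, CourseID → Bldg is preserved.
Term, Credits → CourseID is preserved.
Title → Room, Bldg is preserved.
CourseID → Title, Term is preserved.
Term → Instr is preserved.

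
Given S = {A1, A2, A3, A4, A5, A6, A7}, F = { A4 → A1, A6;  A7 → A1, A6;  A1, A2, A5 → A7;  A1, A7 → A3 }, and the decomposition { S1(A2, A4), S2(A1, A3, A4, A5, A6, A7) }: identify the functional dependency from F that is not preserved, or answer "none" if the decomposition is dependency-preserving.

Check A1, A2, A5 → A7: no single fragment contains all of {A1, A2, A5, A7}, and the restricted closure of {A1, A2, A5} across the fragments never reaches {A7}.
A4 → A1, A6 is preserved.
A7 → A1, A6 is preserved.
A1, A7 → A3 is preserved.

A1, A2, A5 → A7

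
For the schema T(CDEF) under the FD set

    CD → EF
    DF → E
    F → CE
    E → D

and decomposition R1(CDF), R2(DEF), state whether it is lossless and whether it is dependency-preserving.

lossless and dependency-preserving

Lossless test: (DF)⁺ = {CDEF}, which contains all of one fragment — lossless.
Dependency preservation: CD → EF; F → CE are not contained in any single fragment, but the restricted closure of each left-hand side across the fragments still reaches the right-hand side; the remaining FDs each lie inside some fragment. All dependencies are preserved.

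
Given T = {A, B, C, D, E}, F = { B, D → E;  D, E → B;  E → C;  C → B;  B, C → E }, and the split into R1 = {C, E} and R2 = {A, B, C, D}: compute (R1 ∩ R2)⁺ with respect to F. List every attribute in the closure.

R1 ∩ R2 = {C}.
C → B applies, adding B
B, C → E applies, adding E
Closure: {B, C, E}.

B, C, E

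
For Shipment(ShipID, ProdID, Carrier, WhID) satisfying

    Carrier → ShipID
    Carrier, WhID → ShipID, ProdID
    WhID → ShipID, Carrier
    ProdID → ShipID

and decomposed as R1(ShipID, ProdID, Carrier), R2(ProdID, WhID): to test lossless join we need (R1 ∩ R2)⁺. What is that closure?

ShipID, ProdID

R1 ∩ R2 = {ProdID}.
ProdID → ShipID applies, adding ShipID
Closure: {ShipID, ProdID}.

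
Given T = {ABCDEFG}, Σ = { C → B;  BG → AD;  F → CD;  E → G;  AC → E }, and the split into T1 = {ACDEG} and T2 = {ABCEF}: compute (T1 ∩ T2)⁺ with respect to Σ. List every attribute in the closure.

ABCDEG

T1 ∩ T2 = {ACE}.
C → B applies, adding B
E → G applies, adding G
BG → AD applies, adding D
Closure: {ABCDEG}.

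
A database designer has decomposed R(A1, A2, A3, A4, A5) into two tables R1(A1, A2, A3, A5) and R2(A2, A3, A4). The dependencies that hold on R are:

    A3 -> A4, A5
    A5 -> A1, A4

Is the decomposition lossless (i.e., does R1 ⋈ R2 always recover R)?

Yes

Common attributes: R1 ∩ R2 = {A2, A3}.
Closure of {A2, A3}: A3 → A4, A5 applies, adding A4, A5; A5 → A1, A4 applies, adding A1. So (A2, A3)⁺ = {A1, A2, A3, A4, A5}.
This closure contains every attribute of R1, so R1 ∩ R2 → R1. The join is lossless.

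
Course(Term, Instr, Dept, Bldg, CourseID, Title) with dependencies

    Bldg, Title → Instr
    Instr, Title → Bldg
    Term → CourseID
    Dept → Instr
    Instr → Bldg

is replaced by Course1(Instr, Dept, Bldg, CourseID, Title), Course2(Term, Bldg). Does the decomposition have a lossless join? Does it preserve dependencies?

lossy and not dependency-preserving

Lossless test: (Bldg)⁺ = {Bldg}, which is a superkey of neither fragment — lossy.
Dependency preservation: the restricted closure of {Term} across the fragments never reaches {CourseID}, so Term → CourseID cannot be enforced without a join — not preserved.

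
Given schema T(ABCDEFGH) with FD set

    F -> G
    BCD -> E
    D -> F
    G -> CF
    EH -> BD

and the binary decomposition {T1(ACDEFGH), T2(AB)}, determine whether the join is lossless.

No

Common attributes: T1 ∩ T2 = {A}.
No dependency enlarges {A}, so (A)⁺ = {A}.
The closure contains neither all of T1 = {ACDEFGH} nor all of T2 = {AB}, so the common attributes are not a superkey of either fragment. The join is lossy.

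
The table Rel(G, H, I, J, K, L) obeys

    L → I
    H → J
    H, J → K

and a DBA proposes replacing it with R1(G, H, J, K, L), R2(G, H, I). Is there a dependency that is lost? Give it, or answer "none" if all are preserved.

L → I

Check L → I: no single fragment contains all of {I, L}, and the restricted closure of {L} across the fragments never reaches {I}.
H → J is preserved.
H, J → K is preserved.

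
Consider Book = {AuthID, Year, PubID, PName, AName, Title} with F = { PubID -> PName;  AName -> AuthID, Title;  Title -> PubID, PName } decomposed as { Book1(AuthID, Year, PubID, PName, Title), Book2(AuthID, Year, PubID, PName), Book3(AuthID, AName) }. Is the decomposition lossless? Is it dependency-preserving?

lossy and not dependency-preserving

Lossless test (chase): applying each FD to every pair of rows produces no changes in the tableau, so no row becomes fully distinguished — the join is lossy.
Dependency preservation: the restricted closure of {AName} across the fragments never reaches {AuthID, Title}, so AName → AuthID, Title cannot be enforced without a join — not preserved.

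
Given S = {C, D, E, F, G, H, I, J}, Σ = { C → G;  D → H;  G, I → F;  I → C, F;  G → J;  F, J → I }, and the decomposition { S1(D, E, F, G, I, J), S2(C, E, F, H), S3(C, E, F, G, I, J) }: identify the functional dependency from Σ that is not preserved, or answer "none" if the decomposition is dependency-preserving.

Check D → H: no single fragment contains all of {D, H}, and the restricted closure of {D} across the fragments never reaches {H}.
C → G is preserved.
G, I → F is preserved.
I → C, F is preserved.
G → J is preserved.
F, J → I is preserved.

D → H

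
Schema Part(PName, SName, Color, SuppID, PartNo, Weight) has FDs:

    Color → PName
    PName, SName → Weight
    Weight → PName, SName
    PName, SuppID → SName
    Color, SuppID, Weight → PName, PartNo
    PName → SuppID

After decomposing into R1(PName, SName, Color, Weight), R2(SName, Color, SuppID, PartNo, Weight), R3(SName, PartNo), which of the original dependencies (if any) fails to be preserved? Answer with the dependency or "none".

none

Color → PName lies within R1.
PName, SName → Weight lies within R1.
Weight → PName, SName lies within R1.
PName, SuppID → SName: restricted closure across fragments reaches SName.
Color, SuppID, Weight → PName, PartNo: restricted closure across fragments reaches PName, PartNo.
PName → SuppID: restricted closure across fragments reaches SuppID.
Every dependency is enforceable on the fragments, so the decomposition is dependency-preserving.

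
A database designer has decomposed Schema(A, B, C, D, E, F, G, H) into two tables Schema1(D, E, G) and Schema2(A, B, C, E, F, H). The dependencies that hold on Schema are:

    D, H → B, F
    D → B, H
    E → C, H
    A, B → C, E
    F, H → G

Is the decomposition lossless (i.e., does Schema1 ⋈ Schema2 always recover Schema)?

No

Common attributes: Schema1 ∩ Schema2 = {E}.
Closure of {E}: E → C, H applies, adding C, H. So (E)⁺ = {C, E, H}.
The closure contains neither all of Schema1 = {D, E, G} nor all of Schema2 = {A, B, C, E, F, H}, so the common attributes are not a superkey of either fragment. The join is lossy.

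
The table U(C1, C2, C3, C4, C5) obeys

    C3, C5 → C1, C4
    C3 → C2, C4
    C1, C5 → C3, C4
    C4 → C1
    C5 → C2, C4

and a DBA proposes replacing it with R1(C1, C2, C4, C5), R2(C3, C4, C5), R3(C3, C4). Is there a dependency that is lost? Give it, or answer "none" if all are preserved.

C3 → C2, C4

Check C3 → C2, C4: no single fragment contains all of {C2, C3, C4}, and the restricted closure of {C3} across the fragments never reaches {C2, C4}.
C3, C5 → C1, C4 is preserved.
C1, C5 → C3, C4 is preserved.
C4 → C1 is preserved.
C5 → C2, C4 is preserved.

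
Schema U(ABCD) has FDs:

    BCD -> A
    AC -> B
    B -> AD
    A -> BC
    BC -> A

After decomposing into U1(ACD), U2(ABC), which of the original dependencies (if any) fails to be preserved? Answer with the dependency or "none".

BCD → A: restricted closure across fragments reaches A.
AC → B lies within U2.
B → AD: restricted closure across fragments reaches AD.
A → BC lies within U2.
BC → A lies within U2.
Every dependency is enforceable on the fragments, so the decomposition is dependency-preserving.

none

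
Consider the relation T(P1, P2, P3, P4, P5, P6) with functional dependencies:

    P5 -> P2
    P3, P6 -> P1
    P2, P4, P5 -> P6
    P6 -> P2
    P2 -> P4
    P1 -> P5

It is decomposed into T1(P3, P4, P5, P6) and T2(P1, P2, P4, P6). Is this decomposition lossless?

Common attributes: T1 ∩ T2 = {P4, P6}.
Closure of {P4, P6}: P6 → P2 applies, adding P2. So (P4, P6)⁺ = {P2, P4, P6}.
The closure contains neither all of T1 = {P3, P4, P5, P6} nor all of T2 = {P1, P2, P4, P6}, so the common attributes are not a superkey of either fragment. The join is lossy.

No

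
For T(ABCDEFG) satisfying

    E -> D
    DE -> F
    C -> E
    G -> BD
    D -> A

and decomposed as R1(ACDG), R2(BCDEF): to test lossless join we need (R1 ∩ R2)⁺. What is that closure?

ACDEF

R1 ∩ R2 = {CD}.
C → E applies, adding E
D → A applies, adding A
DE → F applies, adding F
Closure: {ACDEF}.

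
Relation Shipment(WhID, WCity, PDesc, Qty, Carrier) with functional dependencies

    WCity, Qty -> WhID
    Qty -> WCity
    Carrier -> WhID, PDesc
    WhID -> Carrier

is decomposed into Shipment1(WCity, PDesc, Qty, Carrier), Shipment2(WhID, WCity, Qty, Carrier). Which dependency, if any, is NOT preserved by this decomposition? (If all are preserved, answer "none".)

WCity, Qty → WhID lies within Shipment2.
Qty → WCity lies within Shipment1.
Carrier → WhID, PDesc: restricted closure across fragments reaches WhID, PDesc.
WhID → Carrier lies within Shipment2.
Every dependency is enforceable on the fragments, so the decomposition is dependency-preserving.

none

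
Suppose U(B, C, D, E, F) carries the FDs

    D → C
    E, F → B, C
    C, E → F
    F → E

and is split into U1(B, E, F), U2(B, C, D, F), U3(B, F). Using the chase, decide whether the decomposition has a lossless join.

Chase test. Columns are B, C, D, E, F; row i has aⱼ where attribute j ∈ Ui, else bᵢⱼ.
Initial tableau (one row per fragment):
  row 1: a1 b12 b13 a4 a5
  row 2: a1 a2 a3 b24 a5
  row 3: a1 b32 b33 b34 a5
Rows 1 and 2 agree on F; apply F→E and equate their E entries.
Rows 1 and 3 agree on F; apply F→E and equate their E entries.
Rows 1 and 2 agree on E, F; apply E, F→B, C and equate their B, C entries.
Rows 1 and 3 agree on E, F; apply E, F→B, C and equate their B, C entries.
Row 2 is now all distinguished symbols — the join is lossless.

Yes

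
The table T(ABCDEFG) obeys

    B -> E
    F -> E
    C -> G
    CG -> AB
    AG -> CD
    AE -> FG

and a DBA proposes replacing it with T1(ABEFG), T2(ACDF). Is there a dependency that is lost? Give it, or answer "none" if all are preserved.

B → E lies within T1.
F → E lies within T1.
C → G: restricted closure across fragments reaches G.
CG → AB: restricted closure across fragments reaches AB.
AG → CD: restricted closure across fragments reaches CD.
AE → FG lies within T1.
Every dependency is enforceable on the fragments, so the decomposition is dependency-preserving.

none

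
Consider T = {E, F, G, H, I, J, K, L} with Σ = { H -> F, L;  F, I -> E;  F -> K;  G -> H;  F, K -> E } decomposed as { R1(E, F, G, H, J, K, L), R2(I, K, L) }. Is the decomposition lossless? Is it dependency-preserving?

Lossless test: (K, L)⁺ = {K, L}, which is a superkey of neither fragment — lossy.
Dependency preservation: F, I → E is not contained in any single fragment, but the restricted closure of its left-hand side across the fragments still reaches the right-hand side; the remaining FDs each lie inside some fragment. All dependencies are preserved.

lossy but dependency-preserving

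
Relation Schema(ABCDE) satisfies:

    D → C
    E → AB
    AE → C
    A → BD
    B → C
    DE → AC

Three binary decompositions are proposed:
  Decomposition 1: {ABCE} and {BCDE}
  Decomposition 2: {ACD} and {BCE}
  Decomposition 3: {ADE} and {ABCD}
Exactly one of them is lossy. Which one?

Decomposition 2

Decomposition 1: common = {BCE}, closure = {ABCDE} → lossless.
Decomposition 2: common = {C}, closure = {C} → lossy.
Decomposition 3: common = {AD}, closure = {ABCD} → lossless.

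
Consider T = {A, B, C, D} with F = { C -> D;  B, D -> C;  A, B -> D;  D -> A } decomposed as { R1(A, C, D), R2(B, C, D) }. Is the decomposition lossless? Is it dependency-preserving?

Lossless test: (C, D)⁺ = {A, C, D}, which contains all of one fragment — lossless.
Dependency preservation: the restricted closure of {A, B} across the fragments never reaches {D}, so A, B → D cannot be enforced without a join — not preserved.

lossless but not dependency-preserving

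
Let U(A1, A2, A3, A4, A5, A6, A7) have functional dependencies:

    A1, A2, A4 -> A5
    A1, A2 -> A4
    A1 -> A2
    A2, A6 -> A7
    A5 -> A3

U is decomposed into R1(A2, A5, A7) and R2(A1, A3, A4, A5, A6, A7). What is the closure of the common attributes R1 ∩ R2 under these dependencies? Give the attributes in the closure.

R1 ∩ R2 = {A5, A7}.
A5 → A3 applies, adding A3
Closure: {A3, A5, A7}.

A3, A5, A7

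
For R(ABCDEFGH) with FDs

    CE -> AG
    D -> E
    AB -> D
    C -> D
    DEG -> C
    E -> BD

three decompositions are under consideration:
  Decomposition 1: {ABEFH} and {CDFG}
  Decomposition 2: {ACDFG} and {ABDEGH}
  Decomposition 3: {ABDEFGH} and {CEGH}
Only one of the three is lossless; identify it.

Decomposition 3

Decomposition 1: common = {F}, closure = {F} → lossy.
Decomposition 2: common = {ADG}, closure = {ABCDEG} → lossy.
Decomposition 3: common = {EGH}, closure = {ABCDEGH} → lossless.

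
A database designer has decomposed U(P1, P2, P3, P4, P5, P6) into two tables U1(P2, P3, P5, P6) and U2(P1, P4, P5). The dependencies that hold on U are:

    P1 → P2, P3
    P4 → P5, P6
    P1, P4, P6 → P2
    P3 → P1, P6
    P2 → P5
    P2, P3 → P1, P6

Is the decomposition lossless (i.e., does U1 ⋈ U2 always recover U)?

No

Common attributes: U1 ∩ U2 = {P5}.
No dependency enlarges {P5}, so (P5)⁺ = {P5}.
The closure contains neither all of U1 = {P2, P3, P5, P6} nor all of U2 = {P1, P4, P5}, so the common attributes are not a superkey of either fragment. The join is lossy.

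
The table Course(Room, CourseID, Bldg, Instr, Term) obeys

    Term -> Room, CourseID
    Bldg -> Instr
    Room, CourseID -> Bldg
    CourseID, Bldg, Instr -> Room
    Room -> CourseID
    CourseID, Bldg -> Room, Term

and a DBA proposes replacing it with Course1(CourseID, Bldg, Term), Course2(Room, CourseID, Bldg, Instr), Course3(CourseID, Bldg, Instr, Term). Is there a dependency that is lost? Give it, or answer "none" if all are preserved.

none

Term → Room, CourseID: restricted closure across fragments reaches Room, CourseID.
Bldg → Instr lies within Course2.
Room, CourseID → Bldg lies within Course2.
CourseID, Bldg, Instr → Room lies within Course2.
Room → CourseID lies within Course2.
CourseID, Bldg → Room, Term: restricted closure across fragments reaches Room, Term.
Every dependency is enforceable on the fragments, so the decomposition is dependency-preserving.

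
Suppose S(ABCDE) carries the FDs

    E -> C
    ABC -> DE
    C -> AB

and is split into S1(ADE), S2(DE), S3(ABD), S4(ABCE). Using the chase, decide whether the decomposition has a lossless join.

Yes

Chase test. Columns are ABCDE; row i has aⱼ where attribute j ∈ Si, else bᵢⱼ.
Initial tableau (one row per fragment):
  row 1: a1 b12 b13 a4 a5
  row 2: b21 b22 b23 a4 a5
  row 3: a1 a2 b33 a4 b35
  row 4: a1 a2 a3 b44 a5
Rows 1 and 2 agree on E; apply E→C and equate their C entries.
Rows 1 and 4 agree on E; apply E→C and equate their C entries.
Rows 1 and 2 agree on C; apply C→AB and equate their AB entries.
Rows 1 and 4 agree on C; apply C→AB and equate their AB entries.
Rows 1 and 4 agree on ABC; apply ABC→DE and equate their DE entries.
Row 1 is now all distinguished symbols — the join is lossless.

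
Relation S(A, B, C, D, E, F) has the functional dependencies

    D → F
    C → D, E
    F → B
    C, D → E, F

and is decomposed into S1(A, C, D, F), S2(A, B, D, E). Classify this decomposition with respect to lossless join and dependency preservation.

Lossless test: (A, D)⁺ = {A, B, D, F}, which is a superkey of neither fragment — lossy.
Dependency preservation: the restricted closure of {C} across the fragments never reaches {D, E}, so C → D, E cannot be enforced without a join — not preserved.

lossy and not dependency-preserving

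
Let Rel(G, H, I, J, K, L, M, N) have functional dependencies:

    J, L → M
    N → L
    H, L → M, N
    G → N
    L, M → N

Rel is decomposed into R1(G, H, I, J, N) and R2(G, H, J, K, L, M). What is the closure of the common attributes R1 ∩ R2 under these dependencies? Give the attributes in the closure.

R1 ∩ R2 = {G, H, J}.
G → N applies, adding N
N → L applies, adding L
H, L → M, N applies, adding M
Closure: {G, H, J, L, M, N}.

G, H, J, L, M, N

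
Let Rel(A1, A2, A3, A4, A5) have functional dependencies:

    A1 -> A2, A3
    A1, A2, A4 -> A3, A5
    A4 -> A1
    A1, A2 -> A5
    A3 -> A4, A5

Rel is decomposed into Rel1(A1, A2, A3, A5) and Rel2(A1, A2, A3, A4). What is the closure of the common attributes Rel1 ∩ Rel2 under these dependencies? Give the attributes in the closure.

A1, A2, A3, A4, A5

Rel1 ∩ Rel2 = {A1, A2, A3}.
A1, A2 → A5 applies, adding A5
A3 → A4, A5 applies, adding A4
Closure: {A1, A2, A3, A4, A5}.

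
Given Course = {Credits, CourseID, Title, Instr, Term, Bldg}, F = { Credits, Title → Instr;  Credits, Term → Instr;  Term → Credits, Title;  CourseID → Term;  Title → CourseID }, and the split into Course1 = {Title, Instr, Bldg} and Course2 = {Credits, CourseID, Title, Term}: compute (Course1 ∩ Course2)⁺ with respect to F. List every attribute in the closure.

Course1 ∩ Course2 = {Title}.
Title → CourseID applies, adding CourseID
CourseID → Term applies, adding Term
Term → Credits, Title applies, adding Credits
Credits, Title → Instr applies, adding Instr
Closure: {Credits, CourseID, Title, Instr, Term}.

Credits, CourseID, Title, Instr, Term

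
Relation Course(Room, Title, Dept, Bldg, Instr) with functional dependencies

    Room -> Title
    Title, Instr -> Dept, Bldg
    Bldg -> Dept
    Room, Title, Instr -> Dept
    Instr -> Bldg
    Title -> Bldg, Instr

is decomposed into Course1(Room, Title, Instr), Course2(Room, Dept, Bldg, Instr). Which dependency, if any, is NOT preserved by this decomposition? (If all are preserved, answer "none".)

none

Room → Title lies within Course1.
Title, Instr → Dept, Bldg: restricted closure across fragments reaches Dept, Bldg.
Bldg → Dept lies within Course2.
Room, Title, Instr → Dept: restricted closure across fragments reaches Dept.
Instr → Bldg lies within Course2.
Title → Bldg, Instr: restricted closure across fragments reaches Bldg, Instr.
Every dependency is enforceable on the fragments, so the decomposition is dependency-preserving.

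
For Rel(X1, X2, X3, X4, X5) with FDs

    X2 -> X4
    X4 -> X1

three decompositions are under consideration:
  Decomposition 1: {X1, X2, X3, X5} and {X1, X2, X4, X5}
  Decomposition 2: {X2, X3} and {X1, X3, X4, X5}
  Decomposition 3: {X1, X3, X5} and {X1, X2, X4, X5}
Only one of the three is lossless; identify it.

Decomposition 1

Decomposition 1: common = {X1, X2, X5}, closure = {X1, X2, X4, X5} → lossless.
Decomposition 2: common = {X3}, closure = {X3} → lossy.
Decomposition 3: common = {X1, X5}, closure = {X1, X5} → lossy.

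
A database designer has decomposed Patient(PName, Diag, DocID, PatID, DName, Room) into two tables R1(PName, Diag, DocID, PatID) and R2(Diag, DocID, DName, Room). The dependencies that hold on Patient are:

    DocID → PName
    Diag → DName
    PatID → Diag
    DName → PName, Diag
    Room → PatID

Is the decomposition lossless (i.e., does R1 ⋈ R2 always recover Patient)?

No

Common attributes: R1 ∩ R2 = {Diag, DocID}.
Closure of {Diag, DocID}: DocID → PName applies, adding PName; Diag → DName applies, adding DName. So (Diag, DocID)⁺ = {PName, Diag, DocID, DName}.
The closure contains neither all of R1 = {PName, Diag, DocID, PatID} nor all of R2 = {Diag, DocID, DName, Room}, so the common attributes are not a superkey of either fragment. The join is lossy.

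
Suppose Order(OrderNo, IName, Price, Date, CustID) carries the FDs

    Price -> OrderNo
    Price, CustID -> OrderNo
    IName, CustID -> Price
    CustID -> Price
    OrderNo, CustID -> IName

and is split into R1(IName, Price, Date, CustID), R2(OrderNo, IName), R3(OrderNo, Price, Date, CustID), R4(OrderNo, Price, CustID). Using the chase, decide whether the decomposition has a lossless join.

Chase test. Columns are OrderNo, IName, Price, Date, CustID; row i has aⱼ where attribute j ∈ Ri, else bᵢⱼ.
Initial tableau (one row per fragment):
  row 1: b11 a2 a3 a4 a5
  row 2: a1 a2 b23 b24 b25
  row 3: a1 b32 a3 a4 a5
  row 4: a1 b42 a3 b44 a5
Rows 1 and 3 agree on Price; apply Price→OrderNo and equate their OrderNo entries.
Rows 1 and 3 agree on OrderNo, CustID; apply OrderNo, CustID→IName and equate their IName entries.
Rows 1 and 4 agree on OrderNo, CustID; apply OrderNo, CustID→IName and equate their IName entries.
Row 1 is now all distinguished symbols — the join is lossless.

Yes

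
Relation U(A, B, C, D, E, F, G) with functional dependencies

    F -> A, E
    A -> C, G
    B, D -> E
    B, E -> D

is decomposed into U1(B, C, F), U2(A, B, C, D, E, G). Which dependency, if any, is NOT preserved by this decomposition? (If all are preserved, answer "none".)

Check F → A, E: no single fragment contains all of {A, E, F}, and the restricted closure of {F} across the fragments never reaches {A, E}.
A → C, G is preserved.
B, D → E is preserved.
B, E → D is preserved.

F -> A, E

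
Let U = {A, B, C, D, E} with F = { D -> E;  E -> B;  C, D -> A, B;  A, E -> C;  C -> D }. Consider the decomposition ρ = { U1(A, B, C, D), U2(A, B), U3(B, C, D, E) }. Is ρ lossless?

Yes

Chase test. Columns are A, B, C, D, E; row i has aⱼ where attribute j ∈ Ui, else bᵢⱼ.
Initial tableau (one row per fragment):
  row 1: a1 a2 a3 a4 b15
  row 2: a1 a2 b23 b24 b25
  row 3: b31 a2 a3 a4 a5
Rows 1 and 3 agree on D; apply D→E and equate their E entries.
Rows 1 and 3 agree on C, D; apply C, D→A, B and equate their A, B entries.
Row 1 is now all distinguished symbols — the join is lossless.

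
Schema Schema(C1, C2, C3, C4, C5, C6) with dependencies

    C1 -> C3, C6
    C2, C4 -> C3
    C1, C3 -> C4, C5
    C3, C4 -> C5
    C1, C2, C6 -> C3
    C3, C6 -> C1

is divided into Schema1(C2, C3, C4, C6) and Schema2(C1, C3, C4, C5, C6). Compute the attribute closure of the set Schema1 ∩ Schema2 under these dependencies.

Schema1 ∩ Schema2 = {C3, C4, C6}.
C3, C4 → C5 applies, adding C5
C3, C6 → C1 applies, adding C1
Closure: {C1, C3, C4, C5, C6}.

C1, C3, C4, C5, C6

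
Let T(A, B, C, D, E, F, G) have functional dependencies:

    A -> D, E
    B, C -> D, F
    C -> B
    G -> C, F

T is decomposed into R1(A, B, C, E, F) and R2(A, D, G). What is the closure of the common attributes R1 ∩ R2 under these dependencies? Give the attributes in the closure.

A, D, E

R1 ∩ R2 = {A}.
A → D, E applies, adding D, E
Closure: {A, D, E}.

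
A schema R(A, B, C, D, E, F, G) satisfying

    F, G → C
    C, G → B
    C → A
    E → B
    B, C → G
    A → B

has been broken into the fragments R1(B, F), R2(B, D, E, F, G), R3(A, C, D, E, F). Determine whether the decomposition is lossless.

No

Chase test. Columns are A, B, C, D, E, F, G; row i has aⱼ where attribute j ∈ Ri, else bᵢⱼ.
Initial tableau (one row per fragment):
  row 1: b11 a2 b13 b14 b15 a6 b17
  row 2: b21 a2 b23 a4 a5 a6 a7
  row 3: a1 b32 a3 a4 a5 a6 b37
Rows 2 and 3 agree on E; apply E→B and equate their B entries.
No row becomes fully distinguished — the join is lossy.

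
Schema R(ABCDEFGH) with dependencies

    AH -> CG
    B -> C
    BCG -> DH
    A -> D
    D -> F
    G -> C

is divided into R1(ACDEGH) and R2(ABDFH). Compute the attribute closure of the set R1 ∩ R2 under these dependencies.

R1 ∩ R2 = {ADH}.
AH → CG applies, adding CG
D → F applies, adding F
Closure: {ACDFGH}.

ACDFGH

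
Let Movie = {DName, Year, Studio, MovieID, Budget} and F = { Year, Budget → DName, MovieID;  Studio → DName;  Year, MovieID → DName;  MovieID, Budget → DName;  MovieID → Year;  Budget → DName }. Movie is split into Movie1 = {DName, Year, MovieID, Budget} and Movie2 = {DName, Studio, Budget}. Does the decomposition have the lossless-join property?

Common attributes: Movie1 ∩ Movie2 = {DName, Budget}.
No dependency enlarges {DName, Budget}, so (DName, Budget)⁺ = {DName, Budget}.
The closure contains neither all of Movie1 = {DName, Year, MovieID, Budget} nor all of Movie2 = {DName, Studio, Budget}, so the common attributes are not a superkey of either fragment. The join is lossy.

No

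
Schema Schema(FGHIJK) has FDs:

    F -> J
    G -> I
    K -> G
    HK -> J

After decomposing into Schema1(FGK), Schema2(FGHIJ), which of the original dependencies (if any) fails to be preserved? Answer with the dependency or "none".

HK -> J

Check HK → J: no single fragment contains all of {HJK}, and the restricted closure of {HK} across the fragments never reaches {J}.
F → J is preserved.
G → I is preserved.
K → G is preserved.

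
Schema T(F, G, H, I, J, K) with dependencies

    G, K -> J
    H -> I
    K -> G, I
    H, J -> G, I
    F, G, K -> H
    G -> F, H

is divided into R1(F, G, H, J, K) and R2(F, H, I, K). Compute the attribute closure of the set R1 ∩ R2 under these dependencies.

R1 ∩ R2 = {F, H, K}.
H → I applies, adding I
K → G, I applies, adding G
G, K → J applies, adding J
Closure: {F, G, H, I, J, K}.

F, G, H, I, J, K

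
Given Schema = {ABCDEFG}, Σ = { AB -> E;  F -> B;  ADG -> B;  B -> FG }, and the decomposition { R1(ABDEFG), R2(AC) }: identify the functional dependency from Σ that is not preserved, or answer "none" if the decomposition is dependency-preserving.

none

AB → E lies within R1.
F → B lies within R1.
ADG → B lies within R1.
B → FG lies within R1.
Every dependency is enforceable on the fragments, so the decomposition is dependency-preserving.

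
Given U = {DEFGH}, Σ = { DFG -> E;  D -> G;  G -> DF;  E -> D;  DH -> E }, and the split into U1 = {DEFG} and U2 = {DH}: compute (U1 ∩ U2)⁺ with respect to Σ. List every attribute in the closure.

DEFG

U1 ∩ U2 = {D}.
D → G applies, adding G
G → DF applies, adding F
DFG → E applies, adding E
Closure: {DEFG}.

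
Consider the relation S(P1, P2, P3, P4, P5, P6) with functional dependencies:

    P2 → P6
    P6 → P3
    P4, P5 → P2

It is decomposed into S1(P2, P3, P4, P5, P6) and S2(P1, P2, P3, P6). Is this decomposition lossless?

Common attributes: S1 ∩ S2 = {P2, P3, P6}.
No dependency enlarges {P2, P3, P6}, so (P2, P3, P6)⁺ = {P2, P3, P6}.
The closure contains neither all of S1 = {P2, P3, P4, P5, P6} nor all of S2 = {P1, P2, P3, P6}, so the common attributes are not a superkey of either fragment. The join is lossy.

No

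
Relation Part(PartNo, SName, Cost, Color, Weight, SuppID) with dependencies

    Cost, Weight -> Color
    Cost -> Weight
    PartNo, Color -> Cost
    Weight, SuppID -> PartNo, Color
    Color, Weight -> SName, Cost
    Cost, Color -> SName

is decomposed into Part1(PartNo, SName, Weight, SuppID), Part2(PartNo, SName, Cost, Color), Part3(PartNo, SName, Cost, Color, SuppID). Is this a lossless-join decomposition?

No

Chase test. Columns are PartNo, SName, Cost, Color, Weight, SuppID; row i has aⱼ where attribute j ∈ Parti, else bᵢⱼ.
Initial tableau (one row per fragment):
  row 1: a1 a2 b13 b14 a5 a6
  row 2: a1 a2 a3 a4 b25 b26
  row 3: a1 a2 a3 a4 b35 a6
Rows 2 and 3 agree on Cost; apply Cost→Weight and equate their Weight entries.
No row becomes fully distinguished — the join is lossy.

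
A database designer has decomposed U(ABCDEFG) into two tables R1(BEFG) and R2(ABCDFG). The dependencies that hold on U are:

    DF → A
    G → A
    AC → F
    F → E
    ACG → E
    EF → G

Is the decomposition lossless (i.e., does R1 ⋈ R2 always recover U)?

Yes

Common attributes: R1 ∩ R2 = {BFG}.
Closure of {BFG}: G → A applies, adding A; F → E applies, adding E. So (BFG)⁺ = {ABEFG}.
This closure contains every attribute of R1, so R1 ∩ R2 → R1. The join is lossless.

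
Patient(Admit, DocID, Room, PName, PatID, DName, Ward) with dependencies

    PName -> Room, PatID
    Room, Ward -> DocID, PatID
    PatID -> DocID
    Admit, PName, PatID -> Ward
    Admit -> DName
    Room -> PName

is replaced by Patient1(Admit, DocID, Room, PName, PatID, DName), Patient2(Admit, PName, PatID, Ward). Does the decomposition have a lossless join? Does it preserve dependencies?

Lossless test: (Admit, PName, PatID)⁺ = {Admit, DocID, Room, PName, PatID, DName, Ward}, which contains all of one fragment — lossless.
Dependency preservation: Room, Ward → DocID, PatID is not contained in any single fragment, but the restricted closure of its left-hand side across the fragments still reaches the right-hand side; the remaining FDs each lie inside some fragment. All dependencies are preserved.

lossless and dependency-preserving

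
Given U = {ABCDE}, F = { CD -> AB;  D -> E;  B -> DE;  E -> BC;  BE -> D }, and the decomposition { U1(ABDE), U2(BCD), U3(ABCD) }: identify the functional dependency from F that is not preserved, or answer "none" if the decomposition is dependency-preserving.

none

CD → AB lies within U3.
D → E lies within U1.
B → DE lies within U1.
E → BC: restricted closure across fragments reaches BC.
BE → D lies within U1.
Every dependency is enforceable on the fragments, so the decomposition is dependency-preserving.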